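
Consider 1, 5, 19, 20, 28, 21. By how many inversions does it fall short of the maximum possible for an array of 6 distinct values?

14

Maximum inversions for 6 distinct elements is C(6, 2) = 6·5/2 = 15.
Current inversions — for each element, count later smaller elements:
1: 0
5: 0
19: 0
20: 0
28: 1
21: 0
Current total: 0 + 0 + 0 + 0 + 1 + 0 = 1
Shortfall: 15 − 1 = 14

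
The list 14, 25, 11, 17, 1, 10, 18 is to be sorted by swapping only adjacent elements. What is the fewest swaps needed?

12

Minimum adjacent swaps = number of inversions (each swap of adjacent out-of-order elements removes one inversion and no swap can remove more).
Count inversions — for each element, later elements that are smaller:
14: 11, 1, 10 → 3
25: 11, 17, 1, 10, 18 → 5
11: 1, 10 → 2
17: 1, 10 → 2
1: none → 0
10: none → 0
18: none → 0
Total inversions: 3 + 5 + 2 + 2 + 0 + 0 + 0 = 12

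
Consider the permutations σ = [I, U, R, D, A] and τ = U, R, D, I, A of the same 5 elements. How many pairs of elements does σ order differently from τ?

Assign each item its position (1..5) in the first ordering, then rewrite the second ordering as that position sequence:
positions: I→1, U→2, R→3, D→4, A→5
second ordering as positions: [2, 3, 4, 1, 5]
Discordant pairs = inversions in this position sequence.
2: 1 → 1
3: 1 → 1
4: 1 → 1
1: 0
5: 0
Total: 1 + 1 + 1 + 0 + 0 = 3

There are 3 discordant pairs.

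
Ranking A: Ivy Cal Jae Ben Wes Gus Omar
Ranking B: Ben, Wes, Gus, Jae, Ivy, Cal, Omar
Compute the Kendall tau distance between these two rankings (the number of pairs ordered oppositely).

Assign each item its position (1..7) in the first ordering, then rewrite the second ordering as that position sequence:
positions: Ivy→1, Cal→2, Jae→3, Ben→4, Wes→5, Gus→6, Omar→7
second ordering as positions: [4, 5, 6, 3, 1, 2, 7]
Discordant pairs = inversions in this position sequence.
4: 3, 1, 2 → 3
5: 3, 1, 2 → 3
6: 3, 1, 2 → 3
3: 1, 2 → 2
1: 0
2: 0
7: 0
Total: 3 + 3 + 3 + 2 + 0 + 0 + 0 = 11

There are 11 discordant pairs.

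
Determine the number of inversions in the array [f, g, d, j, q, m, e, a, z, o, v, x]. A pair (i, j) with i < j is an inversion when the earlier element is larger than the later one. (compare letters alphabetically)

19 out-of-order pairs

For each element, count later entries that are smaller:
f: 3
g: 3
d: 1
j: 2
q: 4
m: 2
e: 1
a: 0
z: 3
o: 0
v: 0
x: 0
Sum: 3 + 3 + 1 + 2 + 4 + 2 + 1 + 0 + 3 + 0 + 0 + 0 = 19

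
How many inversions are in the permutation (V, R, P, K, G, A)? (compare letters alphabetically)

Sweep left to right; for each value list the smaller values that follow it:
V: 5
R: 4
P: 3
K: 2
G: 1
A: 0
Sum: 5 + 4 + 3 + 2 + 1 + 0 = 15

Inversions: 15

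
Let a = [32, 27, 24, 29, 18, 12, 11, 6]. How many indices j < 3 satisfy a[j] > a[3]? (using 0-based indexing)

The element at index 3 is 29.
Elements before it: 32, 27, 24
Those larger than 29: 32

1 such element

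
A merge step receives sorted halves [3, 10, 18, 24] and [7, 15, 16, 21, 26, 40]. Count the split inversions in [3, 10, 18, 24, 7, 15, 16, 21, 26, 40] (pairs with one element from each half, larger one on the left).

Take each right-half value and tally the left-half values above it:
r = 7: 10, 18, 24 → 3
r = 15: 18, 24 → 2
r = 16: 18, 24 → 2
r = 21: 24 → 1
r = 26: none → 0
r = 40: none → 0
Cross-inversions: 3 + 2 + 2 + 1 + 0 + 0 = 8

Cross-inversions: 8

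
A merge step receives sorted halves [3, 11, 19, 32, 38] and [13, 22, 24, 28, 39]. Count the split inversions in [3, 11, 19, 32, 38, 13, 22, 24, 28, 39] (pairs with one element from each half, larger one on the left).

Count, for every r in R, how many entries of L exceed r:
r = 13: 19, 32, 38 → 3
r = 22: 32, 38 → 2
r = 24: 32, 38 → 2
r = 28: 32, 38 → 2
r = 39: none → 0
Cross-inversions: 3 + 2 + 2 + 2 + 0 = 9

9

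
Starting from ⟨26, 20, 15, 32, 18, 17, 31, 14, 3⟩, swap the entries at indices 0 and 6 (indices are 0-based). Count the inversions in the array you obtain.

Positions 0 and 6 hold 26 and 31; after swapping, the array is [31, 20, 15, 32, 18, 17, 26, 14, 3].
Element-by-element contributions:
31 → 20, 15, 18, 17, 26, 14, 3 → 7
20 → 15, 18, 17, 14, 3 → 5
15 → 14, 3 → 2
32 → 18, 17, 26, 14, 3 → 5
18 → 17, 14, 3 → 3
17 → 14, 3 → 2
26 → 14, 3 → 2
14 → 3 → 1
3 → none → 0
Sum: 7 + 5 + 2 + 5 + 3 + 2 + 2 + 1 + 0 = 27

There are 27 inversions.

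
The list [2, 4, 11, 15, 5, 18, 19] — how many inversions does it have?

2 inversions

Out-of-order index pairs (0-indexed):
(2,4): 11 > 5
(3,4): 15 > 5
That's 2 pairs.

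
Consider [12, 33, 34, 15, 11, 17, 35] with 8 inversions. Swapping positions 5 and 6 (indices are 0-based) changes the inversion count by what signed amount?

+1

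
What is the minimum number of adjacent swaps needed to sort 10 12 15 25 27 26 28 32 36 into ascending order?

Minimum adjacent swaps = number of inversions (each swap of adjacent out-of-order elements removes one inversion and no swap can remove more).
Count inversions — for each element, later elements that are smaller:
10: none → 0
12: none → 0
15: none → 0
25: none → 0
27: 26 → 1
26: none → 0
28: none → 0
32: none → 0
36: none → 0
Total inversions: 0 + 0 + 0 + 0 + 1 + 0 + 0 + 0 + 0 = 1

1 swap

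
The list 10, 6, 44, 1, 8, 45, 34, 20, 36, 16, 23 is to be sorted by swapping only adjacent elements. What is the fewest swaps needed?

Each adjacent swap fixes exactly one inversion, so the minimum swap count equals the number of inversions.
Count inversions — for each element, later elements that are smaller:
10: 6, 1, 8 → 3
6: 1 → 1
44: 1, 8, 34, 20, 36, 16, 23 → 7
1: none → 0
8: none → 0
45: 34, 20, 36, 16, 23 → 5
34: 20, 16, 23 → 3
20: 16 → 1
36: 16, 23 → 2
16: none → 0
23: none → 0
Total inversions: 3 + 1 + 7 + 0 + 0 + 5 + 3 + 1 + 2 + 0 + 0 = 22

Swaps: 22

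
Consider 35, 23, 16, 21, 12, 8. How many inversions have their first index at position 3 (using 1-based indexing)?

2 such elements

The element at index 3 is 16.
Elements after it: 21, 12, 8
Those smaller than 16: 12, 8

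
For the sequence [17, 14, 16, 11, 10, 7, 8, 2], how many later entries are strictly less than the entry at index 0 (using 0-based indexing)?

The element at index 0 is 17.
Elements after it: 14, 16, 11, 10, 7, 8, 2
Those smaller than 17: 14, 16, 11, 10, 7, 8, 2

7 such elements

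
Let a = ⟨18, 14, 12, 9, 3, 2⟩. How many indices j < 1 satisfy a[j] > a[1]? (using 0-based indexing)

The element at index 1 is 14.
Elements before it: 18
Those larger than 14: 18

1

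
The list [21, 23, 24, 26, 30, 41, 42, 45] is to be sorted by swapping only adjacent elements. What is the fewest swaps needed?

Minimum adjacent swaps = number of inversions (each swap of adjacent out-of-order elements removes one inversion and no swap can remove more).
Count inversions — for each element, later elements that are smaller:
21: none → 0
23: none → 0
24: none → 0
26: none → 0
30: none → 0
41: none → 0
42: none → 0
45: none → 0
Total inversions: 0 + 0 + 0 + 0 + 0 + 0 + 0 + 0 = 0

0 swaps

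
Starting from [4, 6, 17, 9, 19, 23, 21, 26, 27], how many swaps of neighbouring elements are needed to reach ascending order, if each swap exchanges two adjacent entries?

Minimum adjacent swaps = number of inversions (each swap of adjacent out-of-order elements removes one inversion and no swap can remove more).
Count inversions — for each element, later elements that are smaller:
4: none → 0
6: none → 0
17: 9 → 1
9: none → 0
19: none → 0
23: 21 → 1
21: none → 0
26: none → 0
27: none → 0
Total inversions: 0 + 0 + 1 + 0 + 0 + 1 + 0 + 0 + 0 = 2

2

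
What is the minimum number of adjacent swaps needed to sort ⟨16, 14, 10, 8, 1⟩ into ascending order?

10

Minimum adjacent swaps = number of inversions (each swap of adjacent out-of-order elements removes one inversion and no swap can remove more).
Count inversions — for each element, later elements that are smaller:
16: 14, 10, 8, 1 → 4
14: 10, 8, 1 → 3
10: 8, 1 → 2
8: 1 → 1
1: none → 0
Total inversions: 4 + 3 + 2 + 1 + 0 = 10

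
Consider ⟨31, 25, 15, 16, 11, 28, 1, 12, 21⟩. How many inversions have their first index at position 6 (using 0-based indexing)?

The element at index 6 is 1.
Elements after it: 12, 21
None of them are smaller than 1.

0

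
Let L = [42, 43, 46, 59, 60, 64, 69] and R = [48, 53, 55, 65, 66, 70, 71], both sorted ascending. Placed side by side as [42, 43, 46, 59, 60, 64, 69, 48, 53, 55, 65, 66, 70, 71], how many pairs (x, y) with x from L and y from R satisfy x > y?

14

For each element r of the right run, count left-run elements greater than r:
r = 48: 59, 60, 64, 69 → 4
r = 53: 59, 60, 64, 69 → 4
r = 55: 59, 60, 64, 69 → 4
r = 65: 69 → 1
r = 66: 69 → 1
r = 70: none → 0
r = 71: none → 0
Cross-inversions: 4 + 4 + 4 + 1 + 1 + 0 + 0 = 14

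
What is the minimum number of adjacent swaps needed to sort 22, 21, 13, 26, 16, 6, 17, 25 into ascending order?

The minimum number of adjacent swaps to sort an array equals its inversion count, since every such swap removes exactly one inversion.
Count inversions — for each element, later elements that are smaller:
22: 21, 13, 16, 6, 17 → 5
21: 13, 16, 6, 17 → 4
13: 6 → 1
26: 16, 6, 17, 25 → 4
16: 6 → 1
6: none → 0
17: none → 0
25: none → 0
Total inversions: 5 + 4 + 1 + 4 + 1 + 0 + 0 + 0 = 15

15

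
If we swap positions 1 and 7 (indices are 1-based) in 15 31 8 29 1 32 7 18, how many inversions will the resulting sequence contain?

Positions 1 and 7 hold 15 and 7; after swapping, the array is [7, 31, 8, 29, 1, 32, 15, 18].
Sweep left to right; for each value list the smaller values that follow it:
7 → 1 → 1
31 → 8, 29, 1, 15, 18 → 5
8 → 1 → 1
29 → 1, 15, 18 → 3
1 → none → 0
32 → 15, 18 → 2
15 → none → 0
18 → none → 0
Sum: 1 + 5 + 1 + 3 + 0 + 2 + 0 + 0 = 12

12 inversions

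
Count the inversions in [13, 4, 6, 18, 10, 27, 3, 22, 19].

13

Element-by-element contributions:
13 → 4, 6, 10, 3 → 4
4 → 3 → 1
6 → 3 → 1
18 → 10, 3 → 2
10 → 3 → 1
27 → 3, 22, 19 → 3
3 → none → 0
22 → 19 → 1
19 → none → 0
Sum: 4 + 1 + 1 + 2 + 1 + 3 + 0 + 1 + 0 = 13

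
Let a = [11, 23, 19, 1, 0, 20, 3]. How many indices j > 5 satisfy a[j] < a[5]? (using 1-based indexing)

0 such elements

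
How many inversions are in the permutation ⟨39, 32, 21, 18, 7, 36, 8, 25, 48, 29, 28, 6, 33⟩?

Element-by-element contributions:
39 → 32, 21, 18, 7, 36, 8, 25, 29, 28, 6, 33 → 11
32 → 21, 18, 7, 8, 25, 29, 28, 6 → 8
21 → 18, 7, 8, 6 → 4
18 → 7, 8, 6 → 3
7 → 6 → 1
36 → 8, 25, 29, 28, 6, 33 → 6
8 → 6 → 1
25 → 6 → 1
48 → 29, 28, 6, 33 → 4
29 → 28, 6 → 2
28 → 6 → 1
6 → none → 0
33 → none → 0
Sum: 11 + 8 + 4 + 3 + 1 + 6 + 1 + 1 + 4 + 2 + 1 + 0 + 0 = 42

42 inversions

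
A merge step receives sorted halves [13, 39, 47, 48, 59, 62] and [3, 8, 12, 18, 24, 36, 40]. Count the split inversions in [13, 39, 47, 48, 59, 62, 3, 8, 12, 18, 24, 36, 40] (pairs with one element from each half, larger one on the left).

37

Count, for every r in R, how many entries of L exceed r:
r = 3: 13, 39, 47, 48, 59, 62 → 6
r = 8: 13, 39, 47, 48, 59, 62 → 6
r = 12: 13, 39, 47, 48, 59, 62 → 6
r = 18: 39, 47, 48, 59, 62 → 5
r = 24: 39, 47, 48, 59, 62 → 5
r = 36: 39, 47, 48, 59, 62 → 5
r = 40: 47, 48, 59, 62 → 4
Cross-inversions: 6 + 6 + 6 + 5 + 5 + 5 + 4 = 37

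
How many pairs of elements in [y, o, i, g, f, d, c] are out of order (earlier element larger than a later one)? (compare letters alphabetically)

21 inversions

Sweep left to right; for each value list the smaller values that follow it:
y → o, i, g, f, d, c → 6
o → i, g, f, d, c → 5
i → g, f, d, c → 4
g → f, d, c → 3
f → d, c → 2
d → c → 1
c → none → 0
Sum: 6 + 5 + 4 + 3 + 2 + 1 + 0 = 21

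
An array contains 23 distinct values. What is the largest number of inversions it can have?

A reversed (strictly descending) arrangement makes every pair an inversion, giving C(23, 2) inversions.
C(23, 2) = 23·22/2 = 253

253 inversions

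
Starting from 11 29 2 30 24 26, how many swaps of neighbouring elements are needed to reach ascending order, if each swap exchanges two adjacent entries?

Each adjacent swap fixes exactly one inversion, so the minimum swap count equals the number of inversions.
Count inversions — for each element, later elements that are smaller:
11: 2 → 1
29: 2, 24, 26 → 3
2: none → 0
30: 24, 26 → 2
24: none → 0
26: none → 0
Total inversions: 1 + 3 + 0 + 2 + 0 + 0 = 6

6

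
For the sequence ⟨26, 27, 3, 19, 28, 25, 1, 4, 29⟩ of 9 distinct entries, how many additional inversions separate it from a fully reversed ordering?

18 inversions short

Maximum inversions for 9 distinct elements is C(9, 2) = 9·8/2 = 36.
Current inversions — for each element, count later smaller elements:
26: 5
27: 5
3: 1
19: 2
28: 3
25: 2
1: 0
4: 0
29: 0
Current total: 5 + 5 + 1 + 2 + 3 + 2 + 0 + 0 + 0 = 18
Shortfall: 36 − 18 = 18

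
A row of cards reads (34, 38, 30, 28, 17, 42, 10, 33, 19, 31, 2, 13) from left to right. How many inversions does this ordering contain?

Sweep left to right; for each value list the smaller values that follow it:
34 → 30, 28, 17, 10, 33, 19, 31, 2, 13 → 9
38 → 30, 28, 17, 10, 33, 19, 31, 2, 13 → 9
30 → 28, 17, 10, 19, 2, 13 → 6
28 → 17, 10, 19, 2, 13 → 5
17 → 10, 2, 13 → 3
42 → 10, 33, 19, 31, 2, 13 → 6
10 → 2 → 1
33 → 19, 31, 2, 13 → 4
19 → 2, 13 → 2
31 → 2, 13 → 2
2 → none → 0
13 → none → 0
Sum: 9 + 9 + 6 + 5 + 3 + 6 + 1 + 4 + 2 + 2 + 0 + 0 = 47

There are 47 inversions.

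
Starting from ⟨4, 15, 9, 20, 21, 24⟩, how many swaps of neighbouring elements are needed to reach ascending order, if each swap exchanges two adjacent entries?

Each adjacent swap fixes exactly one inversion, so the minimum swap count equals the number of inversions.
Count inversions — for each element, later elements that are smaller:
4: none → 0
15: 9 → 1
9: none → 0
20: none → 0
21: none → 0
24: none → 0
Total inversions: 0 + 1 + 0 + 0 + 0 + 0 = 1

There is 1 adjacent swap.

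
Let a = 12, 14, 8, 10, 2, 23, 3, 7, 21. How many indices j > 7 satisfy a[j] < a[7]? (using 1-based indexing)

The element at index 7 is 3.
Elements after it: 7, 21
None of them are smaller than 3.

0 such elements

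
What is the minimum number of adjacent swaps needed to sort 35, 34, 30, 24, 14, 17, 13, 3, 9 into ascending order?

34

Minimum adjacent swaps = number of inversions (each swap of adjacent out-of-order elements removes one inversion and no swap can remove more).
Count inversions — for each element, later elements that are smaller:
35: 34, 30, 24, 14, 17, 13, 3, 9 → 8
34: 30, 24, 14, 17, 13, 3, 9 → 7
30: 24, 14, 17, 13, 3, 9 → 6
24: 14, 17, 13, 3, 9 → 5
14: 13, 3, 9 → 3
17: 13, 3, 9 → 3
13: 3, 9 → 2
3: none → 0
9: none → 0
Total inversions: 8 + 7 + 6 + 5 + 3 + 3 + 2 + 0 + 0 = 34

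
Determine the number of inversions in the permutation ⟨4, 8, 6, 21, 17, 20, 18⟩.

Count, for each position, how many later elements it exceeds:
4: 0
8: 1
6: 0
21: 3
17: 0
20: 1
18: 0
Sum: 0 + 1 + 0 + 3 + 0 + 1 + 0 = 5

5 out-of-order pairs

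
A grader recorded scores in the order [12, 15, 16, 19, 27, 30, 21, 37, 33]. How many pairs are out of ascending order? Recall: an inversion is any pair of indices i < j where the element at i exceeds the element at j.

3

Count, for each position, how many later elements it exceeds:
12 → none → 0
15 → none → 0
16 → none → 0
19 → none → 0
27 → 21 → 1
30 → 21 → 1
21 → none → 0
37 → 33 → 1
33 → none → 0
Sum: 0 + 0 + 0 + 0 + 1 + 1 + 0 + 1 + 0 = 3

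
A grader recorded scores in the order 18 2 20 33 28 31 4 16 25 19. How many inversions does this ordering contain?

For each element, count later entries that are smaller:
18 → 2, 4, 16 → 3
2 → none → 0
20 → 4, 16, 19 → 3
33 → 28, 31, 4, 16, 25, 19 → 6
28 → 4, 16, 25, 19 → 4
31 → 4, 16, 25, 19 → 4
4 → none → 0
16 → none → 0
25 → 19 → 1
19 → none → 0
Sum: 3 + 0 + 3 + 6 + 4 + 4 + 0 + 0 + 1 + 0 = 21

21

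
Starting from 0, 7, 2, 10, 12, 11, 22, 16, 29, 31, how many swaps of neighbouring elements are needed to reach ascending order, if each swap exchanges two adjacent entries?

3 swaps

Minimum adjacent swaps = number of inversions (each swap of adjacent out-of-order elements removes one inversion and no swap can remove more).
Count inversions — for each element, later elements that are smaller:
0: none → 0
7: 2 → 1
2: none → 0
10: none → 0
12: 11 → 1
11: none → 0
22: 16 → 1
16: none → 0
29: none → 0
31: none → 0
Total inversions: 0 + 1 + 0 + 0 + 1 + 0 + 1 + 0 + 0 + 0 = 3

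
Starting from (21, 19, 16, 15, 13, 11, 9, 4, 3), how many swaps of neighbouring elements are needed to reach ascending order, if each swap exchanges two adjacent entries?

36 adjacent swaps

Minimum adjacent swaps = number of inversions (each swap of adjacent out-of-order elements removes one inversion and no swap can remove more).
Count inversions — for each element, later elements that are smaller:
21: 19, 16, 15, 13, 11, 9, 4, 3 → 8
19: 16, 15, 13, 11, 9, 4, 3 → 7
16: 15, 13, 11, 9, 4, 3 → 6
15: 13, 11, 9, 4, 3 → 5
13: 11, 9, 4, 3 → 4
11: 9, 4, 3 → 3
9: 4, 3 → 2
4: 3 → 1
3: none → 0
Total inversions: 8 + 7 + 6 + 5 + 4 + 3 + 2 + 1 + 0 = 36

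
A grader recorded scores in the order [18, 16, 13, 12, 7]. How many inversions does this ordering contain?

10 inversions

Count, for each position, how many later elements it exceeds:
18 → 16, 13, 12, 7 → 4
16 → 13, 12, 7 → 3
13 → 12, 7 → 2
12 → 7 → 1
7 → none → 0
Sum: 4 + 3 + 2 + 1 + 0 = 10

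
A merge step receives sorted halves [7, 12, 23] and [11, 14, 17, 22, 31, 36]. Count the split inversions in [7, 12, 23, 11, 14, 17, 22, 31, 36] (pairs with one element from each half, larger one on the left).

5 cross-inversions

Take each right-half value and tally the left-half values above it:
r = 11: 12, 23 → 2
r = 14: 23 → 1
r = 17: 23 → 1
r = 22: 23 → 1
r = 31: none → 0
r = 36: none → 0
Cross-inversions: 2 + 1 + 1 + 1 + 0 + 0 = 5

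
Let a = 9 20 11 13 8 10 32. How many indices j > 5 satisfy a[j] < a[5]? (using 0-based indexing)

0 such elements

The element at index 5 is 10.
Elements after it: 32
None of them are smaller than 10.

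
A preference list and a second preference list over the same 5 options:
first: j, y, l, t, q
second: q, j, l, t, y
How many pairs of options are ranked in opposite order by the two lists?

6

Assign each item its position (1..5) in the first ordering, then rewrite the second ordering as that position sequence:
positions: j→1, y→2, l→3, t→4, q→5
second ordering as positions: [5, 1, 3, 4, 2]
Discordant pairs = inversions in this position sequence.
5: 1, 3, 4, 2 → 4
1: 0
3: 2 → 1
4: 2 → 1
2: 0
Total: 4 + 0 + 1 + 1 + 0 = 6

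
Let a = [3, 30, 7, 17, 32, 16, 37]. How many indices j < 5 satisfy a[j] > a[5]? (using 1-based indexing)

0

The element at index 5 is 32.
Elements before it: 3, 30, 7, 17
None of them are larger than 32.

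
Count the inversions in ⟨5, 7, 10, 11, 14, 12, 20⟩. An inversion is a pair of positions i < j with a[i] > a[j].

1 inversion

Element-by-element contributions:
5 → none → 0
7 → none → 0
10 → none → 0
11 → none → 0
14 → 12 → 1
12 → none → 0
20 → none → 0
Sum: 0 + 0 + 0 + 0 + 1 + 0 + 0 = 1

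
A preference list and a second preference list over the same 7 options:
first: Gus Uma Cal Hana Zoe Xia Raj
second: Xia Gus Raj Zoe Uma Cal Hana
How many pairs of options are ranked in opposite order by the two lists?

12 pairs

Assign each item its position (1..7) in the first ordering, then rewrite the second ordering as that position sequence:
positions: Gus→1, Uma→2, Cal→3, Hana→4, Zoe→5, Xia→6, Raj→7
second ordering as positions: [6, 1, 7, 5, 2, 3, 4]
Discordant pairs = inversions in this position sequence.
6: 1, 5, 2, 3, 4 → 5
1: 0
7: 5, 2, 3, 4 → 4
5: 2, 3, 4 → 3
2: 0
3: 0
4: 0
Total: 5 + 0 + 4 + 3 + 0 + 0 + 0 = 12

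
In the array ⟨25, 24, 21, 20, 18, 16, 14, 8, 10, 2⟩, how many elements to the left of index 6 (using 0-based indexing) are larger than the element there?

The element at index 6 is 14.
Elements before it: 25, 24, 21, 20, 18, 16
Those larger than 14: 25, 24, 21, 20, 18, 16

6 such elements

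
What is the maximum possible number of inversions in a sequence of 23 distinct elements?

The maximum occurs when the array is in strictly decreasing order: every one of the C(23, 2) pairs is inverted.
C(23, 2) = 23·22/2 = 253

253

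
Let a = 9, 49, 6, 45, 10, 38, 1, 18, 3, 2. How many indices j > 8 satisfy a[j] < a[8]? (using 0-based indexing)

The element at index 8 is 3.
Elements after it: 2
Those smaller than 3: 2

1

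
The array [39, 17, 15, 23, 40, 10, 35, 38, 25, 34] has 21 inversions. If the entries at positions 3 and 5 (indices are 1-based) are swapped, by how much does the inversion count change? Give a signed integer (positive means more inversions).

+3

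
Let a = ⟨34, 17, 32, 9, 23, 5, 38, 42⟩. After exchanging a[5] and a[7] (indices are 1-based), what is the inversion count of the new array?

There are 13 inversions.

Positions 5 and 7 hold 23 and 38; after swapping, the array is [34, 17, 32, 9, 38, 5, 23, 42].
For each element, count later entries that are smaller:
34: 5
17: 2
32: 3
9: 1
38: 2
5: 0
23: 0
42: 0
Sum: 5 + 2 + 3 + 1 + 2 + 0 + 0 + 0 = 13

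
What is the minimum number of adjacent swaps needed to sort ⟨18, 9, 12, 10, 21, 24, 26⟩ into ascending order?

4

Minimum adjacent swaps = number of inversions (each swap of adjacent out-of-order elements removes one inversion and no swap can remove more).
Count inversions — for each element, later elements that are smaller:
18: 9, 12, 10 → 3
9: none → 0
12: 10 → 1
10: none → 0
21: none → 0
24: none → 0
26: none → 0
Total inversions: 3 + 0 + 1 + 0 + 0 + 0 + 0 = 4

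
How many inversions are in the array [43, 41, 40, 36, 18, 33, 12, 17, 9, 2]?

For each element, count later entries that are smaller:
43 → 41, 40, 36, 18, 33, 12, 17, 9, 2 → 9
41 → 40, 36, 18, 33, 12, 17, 9, 2 → 8
40 → 36, 18, 33, 12, 17, 9, 2 → 7
36 → 18, 33, 12, 17, 9, 2 → 6
18 → 12, 17, 9, 2 → 4
33 → 12, 17, 9, 2 → 4
12 → 9, 2 → 2
17 → 9, 2 → 2
9 → 2 → 1
2 → none → 0
Sum: 9 + 8 + 7 + 6 + 4 + 4 + 2 + 2 + 1 + 0 = 43

43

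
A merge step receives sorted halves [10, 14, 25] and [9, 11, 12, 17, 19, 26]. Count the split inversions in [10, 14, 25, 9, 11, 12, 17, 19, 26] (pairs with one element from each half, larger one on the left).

For each element r of the right run, count left-run elements greater than r:
r = 9: 10, 14, 25 → 3
r = 11: 14, 25 → 2
r = 12: 14, 25 → 2
r = 17: 25 → 1
r = 19: 25 → 1
r = 26: none → 0
Cross-inversions: 3 + 2 + 2 + 1 + 1 + 0 = 9

9 split inversions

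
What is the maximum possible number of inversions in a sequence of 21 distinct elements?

The maximum occurs when the array is in strictly decreasing order: every one of the C(21, 2) pairs is inverted.
C(21, 2) = 21·20/2 = 210

210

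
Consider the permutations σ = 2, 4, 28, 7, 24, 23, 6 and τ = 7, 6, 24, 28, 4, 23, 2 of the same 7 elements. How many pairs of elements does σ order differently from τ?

15

Assign each item its position (1..7) in the first ordering, then rewrite the second ordering as that position sequence:
positions: 2→1, 4→2, 28→3, 7→4, 24→5, 23→6, 6→7
second ordering as positions: [4, 7, 5, 3, 2, 6, 1]
Discordant pairs = inversions in this position sequence.
4: 3, 2, 1 → 3
7: 5, 3, 2, 6, 1 → 5
5: 3, 2, 1 → 3
3: 2, 1 → 2
2: 1 → 1
6: 1 → 1
1: 0
Total: 3 + 5 + 3 + 2 + 1 + 1 + 0 = 15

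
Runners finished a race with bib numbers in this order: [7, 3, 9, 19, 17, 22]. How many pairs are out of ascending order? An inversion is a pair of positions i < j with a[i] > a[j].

Element-by-element contributions:
7 → 3 → 1
3 → none → 0
9 → none → 0
19 → 17 → 1
17 → none → 0
22 → none → 0
Sum: 1 + 0 + 0 + 1 + 0 + 0 = 2

2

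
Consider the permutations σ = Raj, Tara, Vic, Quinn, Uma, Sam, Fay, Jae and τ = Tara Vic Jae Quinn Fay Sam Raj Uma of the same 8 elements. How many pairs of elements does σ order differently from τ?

13 discordant pairs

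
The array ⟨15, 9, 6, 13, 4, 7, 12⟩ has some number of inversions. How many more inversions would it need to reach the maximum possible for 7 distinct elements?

8

Maximum inversions for 7 distinct elements is C(7, 2) = 7·6/2 = 21.
Current inversions — for each element, count later smaller elements:
15: 6
9: 3
6: 1
13: 3
4: 0
7: 0
12: 0
Current total: 6 + 3 + 1 + 3 + 0 + 0 + 0 = 13
Shortfall: 21 − 13 = 8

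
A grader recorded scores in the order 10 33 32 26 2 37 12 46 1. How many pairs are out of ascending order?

Count, for each position, how many later elements it exceeds:
10 → 2, 1 → 2
33 → 32, 26, 2, 12, 1 → 5
32 → 26, 2, 12, 1 → 4
26 → 2, 12, 1 → 3
2 → 1 → 1
37 → 12, 1 → 2
12 → 1 → 1
46 → 1 → 1
1 → none → 0
Sum: 2 + 5 + 4 + 3 + 1 + 2 + 1 + 1 + 0 = 19

19 inversions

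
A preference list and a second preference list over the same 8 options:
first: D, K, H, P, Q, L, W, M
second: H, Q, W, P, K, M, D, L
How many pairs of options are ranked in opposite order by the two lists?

Assign each item its position (1..8) in the first ordering, then rewrite the second ordering as that position sequence:
positions: D→1, K→2, H→3, P→4, Q→5, L→6, W→7, M→8
second ordering as positions: [3, 5, 7, 4, 2, 8, 1, 6]
Discordant pairs = inversions in this position sequence.
3: 2, 1 → 2
5: 4, 2, 1 → 3
7: 4, 2, 1, 6 → 4
4: 2, 1 → 2
2: 1 → 1
8: 1, 6 → 2
1: 0
6: 0
Total: 2 + 3 + 4 + 2 + 1 + 2 + 0 + 0 = 14

14 pairs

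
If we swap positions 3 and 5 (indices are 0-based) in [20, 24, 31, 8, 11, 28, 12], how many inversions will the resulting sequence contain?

Positions 3 and 5 hold 8 and 28; after swapping, the array is [20, 24, 31, 28, 11, 8, 12].
Element-by-element contributions:
20: 3
24: 3
31: 4
28: 3
11: 1
8: 0
12: 0
Sum: 3 + 3 + 4 + 3 + 1 + 0 + 0 = 14

14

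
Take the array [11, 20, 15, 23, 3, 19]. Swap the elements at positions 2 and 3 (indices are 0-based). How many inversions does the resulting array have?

8

Positions 2 and 3 hold 15 and 23; after swapping, the array is [11, 20, 23, 15, 3, 19].
Element-by-element contributions:
11: 1
20: 3
23: 3
15: 1
3: 0
19: 0
Sum: 1 + 3 + 3 + 1 + 0 + 0 = 8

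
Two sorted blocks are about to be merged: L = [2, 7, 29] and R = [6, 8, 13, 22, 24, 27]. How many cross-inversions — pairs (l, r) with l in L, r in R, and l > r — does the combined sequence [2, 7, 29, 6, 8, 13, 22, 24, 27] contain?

7 split inversions

Count, for every r in R, how many entries of L exceed r:
r = 6: 7, 29 → 2
r = 8: 29 → 1
r = 13: 29 → 1
r = 22: 29 → 1
r = 24: 29 → 1
r = 27: 29 → 1
Cross-inversions: 2 + 1 + 1 + 1 + 1 + 1 = 7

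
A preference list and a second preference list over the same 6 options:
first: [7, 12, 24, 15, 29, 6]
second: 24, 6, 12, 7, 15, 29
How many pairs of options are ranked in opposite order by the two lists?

Assign each item its position (1..6) in the first ordering, then rewrite the second ordering as that position sequence:
positions: 7→1, 12→2, 24→3, 15→4, 29→5, 6→6
second ordering as positions: [3, 6, 2, 1, 4, 5]
Discordant pairs = inversions in this position sequence.
3: 2, 1 → 2
6: 2, 1, 4, 5 → 4
2: 1 → 1
1: 0
4: 0
5: 0
Total: 2 + 4 + 1 + 0 + 0 + 0 = 7

7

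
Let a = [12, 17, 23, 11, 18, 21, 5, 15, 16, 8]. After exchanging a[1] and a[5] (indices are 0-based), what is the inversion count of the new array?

30 inversions

Positions 1 and 5 hold 17 and 21; after swapping, the array is [12, 21, 23, 11, 18, 17, 5, 15, 16, 8].
Sweep left to right; for each value list the smaller values that follow it:
12 → 11, 5, 8 → 3
21 → 11, 18, 17, 5, 15, 16, 8 → 7
23 → 11, 18, 17, 5, 15, 16, 8 → 7
11 → 5, 8 → 2
18 → 17, 5, 15, 16, 8 → 5
17 → 5, 15, 16, 8 → 4
5 → none → 0
15 → 8 → 1
16 → 8 → 1
8 → none → 0
Sum: 3 + 7 + 7 + 2 + 5 + 4 + 0 + 1 + 1 + 0 = 30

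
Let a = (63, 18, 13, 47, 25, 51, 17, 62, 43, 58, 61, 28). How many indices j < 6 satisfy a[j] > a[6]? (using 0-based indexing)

The element at index 6 is 17.
Elements before it: 63, 18, 13, 47, 25, 51
Those larger than 17: 63, 18, 47, 25, 51

5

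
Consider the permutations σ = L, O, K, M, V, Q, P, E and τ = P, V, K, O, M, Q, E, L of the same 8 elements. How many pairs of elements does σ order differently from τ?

Assign each item its position (1..8) in the first ordering, then rewrite the second ordering as that position sequence:
positions: L→1, O→2, K→3, M→4, V→5, Q→6, P→7, E→8
second ordering as positions: [7, 5, 3, 2, 4, 6, 8, 1]
Discordant pairs = inversions in this position sequence.
7: 5, 3, 2, 4, 6, 1 → 6
5: 3, 2, 4, 1 → 4
3: 2, 1 → 2
2: 1 → 1
4: 1 → 1
6: 1 → 1
8: 1 → 1
1: 0
Total: 6 + 4 + 2 + 1 + 1 + 1 + 1 + 0 = 16

16 discordant pairs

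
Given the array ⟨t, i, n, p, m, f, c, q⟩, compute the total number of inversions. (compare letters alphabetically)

Inversions: 18

Element-by-element contributions:
t → i, n, p, m, f, c, q → 7
i → f, c → 2
n → m, f, c → 3
p → m, f, c → 3
m → f, c → 2
f → c → 1
c → none → 0
q → none → 0
Sum: 7 + 2 + 3 + 3 + 2 + 1 + 0 + 0 = 18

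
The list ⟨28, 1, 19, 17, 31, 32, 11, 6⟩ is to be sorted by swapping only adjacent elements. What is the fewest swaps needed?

15 swaps

Each adjacent swap fixes exactly one inversion, so the minimum swap count equals the number of inversions.
Count inversions — for each element, later elements that are smaller:
28: 1, 19, 17, 11, 6 → 5
1: none → 0
19: 17, 11, 6 → 3
17: 11, 6 → 2
31: 11, 6 → 2
32: 11, 6 → 2
11: 6 → 1
6: none → 0
Total inversions: 5 + 0 + 3 + 2 + 2 + 2 + 1 + 0 = 15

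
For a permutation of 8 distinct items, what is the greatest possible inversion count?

28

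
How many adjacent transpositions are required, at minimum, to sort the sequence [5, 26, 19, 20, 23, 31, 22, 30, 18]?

14 swaps

Each adjacent swap fixes exactly one inversion, so the minimum swap count equals the number of inversions.
Count inversions — for each element, later elements that are smaller:
5: none → 0
26: 19, 20, 23, 22, 18 → 5
19: 18 → 1
20: 18 → 1
23: 22, 18 → 2
31: 22, 30, 18 → 3
22: 18 → 1
30: 18 → 1
18: none → 0
Total inversions: 0 + 5 + 1 + 1 + 2 + 3 + 1 + 1 + 0 = 14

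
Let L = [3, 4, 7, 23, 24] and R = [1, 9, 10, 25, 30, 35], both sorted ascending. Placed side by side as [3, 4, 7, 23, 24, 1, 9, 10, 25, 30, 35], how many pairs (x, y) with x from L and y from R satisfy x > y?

Split inversions: 9

Count, for every r in R, how many entries of L exceed r:
r = 1: 3, 4, 7, 23, 24 → 5
r = 9: 23, 24 → 2
r = 10: 23, 24 → 2
r = 25: none → 0
r = 30: none → 0
r = 35: none → 0
Cross-inversions: 5 + 2 + 2 + 0 + 0 + 0 = 9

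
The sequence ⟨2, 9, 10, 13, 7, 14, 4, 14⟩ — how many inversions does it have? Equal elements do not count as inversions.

Out-of-order pairs: 8

Count, for each position, how many later elements it exceeds:
2 → none → 0
9 → 7, 4 → 2
10 → 7, 4 → 2
13 → 7, 4 → 2
7 → 4 → 1
14 → 4 → 1
4 → none → 0
14 → none → 0
Sum: 0 + 2 + 2 + 2 + 1 + 1 + 0 + 0 = 8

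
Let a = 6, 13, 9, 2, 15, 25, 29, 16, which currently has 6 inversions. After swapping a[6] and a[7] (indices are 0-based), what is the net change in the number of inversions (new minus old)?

Positions 6 and 7 hold 29 and 16; after swapping, the array is [6, 13, 9, 2, 15, 25, 16, 29].
Element-by-element contributions:
6 → 2 → 1
13 → 9, 2 → 2
9 → 2 → 1
2 → none → 0
15 → none → 0
25 → 16 → 1
16 → none → 0
29 → none → 0
Sum: 1 + 2 + 1 + 0 + 0 + 1 + 0 + 0 = 5
Change: 5 − 6 = -1

-1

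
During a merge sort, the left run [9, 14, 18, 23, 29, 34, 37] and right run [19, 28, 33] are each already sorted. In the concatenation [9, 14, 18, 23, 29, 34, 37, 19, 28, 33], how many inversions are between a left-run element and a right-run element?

Take each right-half value and tally the left-half values above it:
r = 19: 23, 29, 34, 37 → 4
r = 28: 29, 34, 37 → 3
r = 33: 34, 37 → 2
Cross-inversions: 4 + 3 + 2 = 9

9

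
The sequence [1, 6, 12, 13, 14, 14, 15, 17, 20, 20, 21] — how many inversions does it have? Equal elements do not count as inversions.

0 inversions

For each element, count later entries that are smaller:
1 → none → 0
6 → none → 0
12 → none → 0
13 → none → 0
14 → none → 0
14 → none → 0
15 → none → 0
17 → none → 0
20 → none → 0
20 → none → 0
21 → none → 0
Sum: 0 + 0 + 0 + 0 + 0 + 0 + 0 + 0 + 0 + 0 + 0 = 0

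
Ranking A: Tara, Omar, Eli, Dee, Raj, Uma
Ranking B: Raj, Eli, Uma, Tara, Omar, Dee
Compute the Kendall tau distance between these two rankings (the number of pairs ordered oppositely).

Assign each item its position (1..6) in the first ordering, then rewrite the second ordering as that position sequence:
positions: Tara→1, Omar→2, Eli→3, Dee→4, Raj→5, Uma→6
second ordering as positions: [5, 3, 6, 1, 2, 4]
Discordant pairs = inversions in this position sequence.
5: 3, 1, 2, 4 → 4
3: 1, 2 → 2
6: 1, 2, 4 → 3
1: 0
2: 0
4: 0
Total: 4 + 2 + 3 + 0 + 0 + 0 = 9

Discordant pairs: 9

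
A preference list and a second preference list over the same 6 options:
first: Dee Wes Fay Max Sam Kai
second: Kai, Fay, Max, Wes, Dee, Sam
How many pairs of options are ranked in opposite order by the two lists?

Pairs: 10

Assign each item its position (1..6) in the first ordering, then rewrite the second ordering as that position sequence:
positions: Dee→1, Wes→2, Fay→3, Max→4, Sam→5, Kai→6
second ordering as positions: [6, 3, 4, 2, 1, 5]
Discordant pairs = inversions in this position sequence.
6: 3, 4, 2, 1, 5 → 5
3: 2, 1 → 2
4: 2, 1 → 2
2: 1 → 1
1: 0
5: 0
Total: 5 + 2 + 2 + 1 + 0 + 0 = 10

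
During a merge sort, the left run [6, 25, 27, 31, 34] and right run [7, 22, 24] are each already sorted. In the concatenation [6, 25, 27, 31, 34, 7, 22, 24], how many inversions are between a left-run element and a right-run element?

12 cross-inversions

Take each right-half value and tally the left-half values above it:
r = 7: 25, 27, 31, 34 → 4
r = 22: 25, 27, 31, 34 → 4
r = 24: 25, 27, 31, 34 → 4
Cross-inversions: 4 + 4 + 4 = 12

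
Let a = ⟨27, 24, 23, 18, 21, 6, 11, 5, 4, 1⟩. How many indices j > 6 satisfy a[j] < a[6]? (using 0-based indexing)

3 such elements

The element at index 6 is 11.
Elements after it: 5, 4, 1
Those smaller than 11: 5, 4, 1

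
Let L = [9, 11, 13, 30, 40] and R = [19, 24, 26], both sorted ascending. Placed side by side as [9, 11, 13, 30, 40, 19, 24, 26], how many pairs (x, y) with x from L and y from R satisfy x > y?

6 split inversions

Take each right-half value and tally the left-half values above it:
r = 19: 30, 40 → 2
r = 24: 30, 40 → 2
r = 26: 30, 40 → 2
Cross-inversions: 2 + 2 + 2 = 6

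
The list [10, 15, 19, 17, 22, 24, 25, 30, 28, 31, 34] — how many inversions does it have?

There are 2 out-of-order pairs.

For each element, count later entries that are smaller:
10 → none → 0
15 → none → 0
19 → 17 → 1
17 → none → 0
22 → none → 0
24 → none → 0
25 → none → 0
30 → 28 → 1
28 → none → 0
31 → none → 0
34 → none → 0
Sum: 0 + 0 + 1 + 0 + 0 + 0 + 0 + 1 + 0 + 0 + 0 = 2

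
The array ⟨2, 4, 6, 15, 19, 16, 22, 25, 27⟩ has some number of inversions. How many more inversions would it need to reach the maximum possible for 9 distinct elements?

35

Maximum inversions for 9 distinct elements is C(9, 2) = 9·8/2 = 36.
Current inversions — for each element, count later smaller elements:
2: 0
4: 0
6: 0
15: 0
19: 1
16: 0
22: 0
25: 0
27: 0
Current total: 0 + 0 + 0 + 0 + 1 + 0 + 0 + 0 + 0 = 1
Shortfall: 36 − 1 = 35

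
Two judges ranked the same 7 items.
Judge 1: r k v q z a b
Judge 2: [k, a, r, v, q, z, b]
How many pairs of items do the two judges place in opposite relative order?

Assign each item its position (1..7) in the first ordering, then rewrite the second ordering as that position sequence:
positions: r→1, k→2, v→3, q→4, z→5, a→6, b→7
second ordering as positions: [2, 6, 1, 3, 4, 5, 7]
Discordant pairs = inversions in this position sequence.
2: 1 → 1
6: 1, 3, 4, 5 → 4
1: 0
3: 0
4: 0
5: 0
7: 0
Total: 1 + 4 + 0 + 0 + 0 + 0 + 0 = 5

5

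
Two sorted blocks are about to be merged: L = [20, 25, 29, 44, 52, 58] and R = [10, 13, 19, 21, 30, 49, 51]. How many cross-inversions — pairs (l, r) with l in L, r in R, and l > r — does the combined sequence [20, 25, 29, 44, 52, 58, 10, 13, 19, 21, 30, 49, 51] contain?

30

Count, for every r in R, how many entries of L exceed r:
r = 10: 20, 25, 29, 44, 52, 58 → 6
r = 13: 20, 25, 29, 44, 52, 58 → 6
r = 19: 20, 25, 29, 44, 52, 58 → 6
r = 21: 25, 29, 44, 52, 58 → 5
r = 30: 44, 52, 58 → 3
r = 49: 52, 58 → 2
r = 51: 52, 58 → 2
Cross-inversions: 6 + 6 + 6 + 5 + 3 + 2 + 2 = 30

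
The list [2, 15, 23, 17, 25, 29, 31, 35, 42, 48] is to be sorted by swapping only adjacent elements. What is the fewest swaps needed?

Swaps: 1

The minimum number of adjacent swaps to sort an array equals its inversion count, since every such swap removes exactly one inversion.
Count inversions — for each element, later elements that are smaller:
2: none → 0
15: none → 0
23: 17 → 1
17: none → 0
25: none → 0
29: none → 0
31: none → 0
35: none → 0
42: none → 0
48: none → 0
Total inversions: 0 + 0 + 1 + 0 + 0 + 0 + 0 + 0 + 0 + 0 = 1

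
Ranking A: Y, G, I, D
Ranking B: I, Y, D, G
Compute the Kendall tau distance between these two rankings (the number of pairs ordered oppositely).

3 discordant pairs

Assign each item its position (1..4) in the first ordering, then rewrite the second ordering as that position sequence:
positions: Y→1, G→2, I→3, D→4
second ordering as positions: [3, 1, 4, 2]
Discordant pairs = inversions in this position sequence.
3: 1, 2 → 2
1: 0
4: 2 → 1
2: 0
Total: 2 + 0 + 1 + 0 = 3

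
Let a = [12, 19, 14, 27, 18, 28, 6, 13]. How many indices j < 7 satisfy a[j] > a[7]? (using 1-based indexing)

6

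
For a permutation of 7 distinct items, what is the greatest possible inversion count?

A reversed (strictly descending) arrangement makes every pair an inversion, giving C(7, 2) inversions.
C(7, 2) = 7·6/2 = 21

21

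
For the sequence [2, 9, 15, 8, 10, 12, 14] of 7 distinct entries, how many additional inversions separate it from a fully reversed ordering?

16

Maximum inversions for 7 distinct elements is C(7, 2) = 7·6/2 = 21.
Current inversions — for each element, count later smaller elements:
2: 0
9: 1
15: 4
8: 0
10: 0
12: 0
14: 0
Current total: 0 + 1 + 4 + 0 + 0 + 0 + 0 = 5
Shortfall: 21 − 5 = 16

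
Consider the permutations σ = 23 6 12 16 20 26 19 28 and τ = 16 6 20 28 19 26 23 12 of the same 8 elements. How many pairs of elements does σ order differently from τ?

Assign each item its position (1..8) in the first ordering, then rewrite the second ordering as that position sequence:
positions: 23→1, 6→2, 12→3, 16→4, 20→5, 26→6, 19→7, 28→8
second ordering as positions: [4, 2, 5, 8, 7, 6, 1, 3]
Discordant pairs = inversions in this position sequence.
4: 2, 1, 3 → 3
2: 1 → 1
5: 1, 3 → 2
8: 7, 6, 1, 3 → 4
7: 6, 1, 3 → 3
6: 1, 3 → 2
1: 0
3: 0
Total: 3 + 1 + 2 + 4 + 3 + 2 + 0 + 0 = 15

15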